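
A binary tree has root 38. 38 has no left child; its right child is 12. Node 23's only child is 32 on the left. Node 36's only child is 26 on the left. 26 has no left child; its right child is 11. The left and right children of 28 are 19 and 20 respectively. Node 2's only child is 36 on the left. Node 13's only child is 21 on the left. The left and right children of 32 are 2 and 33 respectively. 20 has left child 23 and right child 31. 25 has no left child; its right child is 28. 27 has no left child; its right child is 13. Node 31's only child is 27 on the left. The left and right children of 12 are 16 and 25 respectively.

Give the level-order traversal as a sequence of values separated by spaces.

38 12 16 25 28 19 20 23 31 32 27 2 33 13 36 21 26 11

Level-order visits nodes level by level from the root, left to right within each level.
Level 0: 38
Level 1: 12
Level 2: 16, 25
Level 3: 28
Level 4: 19, 20
Level 5: 23, 31
Level 6: 32, 27
Level 7: 2, 33, 13
Level 8: 36, 21
Level 9: 26
Level 10: 11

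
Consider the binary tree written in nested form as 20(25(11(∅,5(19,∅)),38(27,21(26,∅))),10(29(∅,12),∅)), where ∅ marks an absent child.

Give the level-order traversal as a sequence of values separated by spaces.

Level-order visits nodes level by level from the root, left to right within each level.
Level 0: 20
Level 1: 25, 10
Level 2: 11, 38, 29
Level 3: 5, 27, 21, 12
Level 4: 19, 26

20 25 10 11 38 29 5 27 21 12 19 26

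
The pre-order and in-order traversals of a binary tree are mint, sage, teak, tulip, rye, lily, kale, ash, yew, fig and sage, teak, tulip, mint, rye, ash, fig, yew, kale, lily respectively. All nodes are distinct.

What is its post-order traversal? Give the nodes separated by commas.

tulip, teak, sage, fig, yew, ash, kale, lily, rye, mint

The first element of pre-order is the root; it splits in-order into left and right subtrees.
Root mint: left subtree has 3 nodes {sage, teak, tulip}, right has 6 {rye, ash, fig, yew, kale, lily}.
  Root sage: left subtree has 0 nodes { }, right has 2 {teak, tulip}.
    Root teak: left subtree has 0 nodes { }, right has 1 {tulip}.
  Root rye: left subtree has 0 nodes { }, right has 5 {ash, fig, yew, kale, lily}.
    Root lily: left subtree has 4 nodes {ash, fig, yew, kale}, right has 0 { }.
      Root kale: left subtree has 3 nodes {ash, fig, yew}, right has 0 { }.
        Root ash: left subtree has 0 nodes { }, right has 2 {fig, yew}.
          Root yew: left subtree has 1 node {fig}, right has 0 { }.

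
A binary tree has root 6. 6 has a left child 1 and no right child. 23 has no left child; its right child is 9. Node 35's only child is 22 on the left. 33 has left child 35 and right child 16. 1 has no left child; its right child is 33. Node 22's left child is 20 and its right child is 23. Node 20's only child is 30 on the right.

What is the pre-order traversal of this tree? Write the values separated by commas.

Pre-order visits the node, then its left subtree, then its right subtree.
Visit 6.
At 6: go left to 1.
  Visit 1.
  At 1: no left child.
  At 1: go right to 33.
    Visit 33.
    At 33: go left to 35.
      Visit 35.
      At 35: go left to 22.
        Visit 22.
        At 22: go left to 20.
          Visit 20.
          At 20: no left child.
          At 20: go right to 30.
            30 is a leaf — visit 30.
        At 22: go right to 23.
          Visit 23.
          At 23: no left child.
          At 23: go right to 9.
            9 is a leaf — visit 9.
      At 35: no right child.
    At 33: go right to 16.
      16 is a leaf — visit 16.
At 6: no right child.

6, 1, 33, 35, 22, 20, 30, 23, 9, 16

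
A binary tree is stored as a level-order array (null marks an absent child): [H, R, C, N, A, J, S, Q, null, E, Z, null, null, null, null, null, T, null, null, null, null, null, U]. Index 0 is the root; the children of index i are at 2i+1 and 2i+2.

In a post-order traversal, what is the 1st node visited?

Post-order visits the left subtree, then the right subtree, then the node.
At H: go left to R.
  At R: go left to N.
    At N: go left to Q.
      At Q: no left child.
      At Q: go right to T.
        T is a leaf — visit T.
      Visit Q.
    At N: no right child.
    Visit N.
  At R: go right to A.
    At A: go left to E.
      E is a leaf — visit E.
    At A: go right to Z.
      At Z: no left child.
      At Z: go right to U.
        U is a leaf — visit U.
      Visit Z.
    Visit A.
  Visit R.
At H: go right to C.
  At C: go left to J.
    J is a leaf — visit J.
  At C: go right to S.
    S is a leaf — visit S.
  Visit C.
Visit H.
Full post-order sequence: T, Q, N, E, U, Z, A, R, J, S, C, H.

T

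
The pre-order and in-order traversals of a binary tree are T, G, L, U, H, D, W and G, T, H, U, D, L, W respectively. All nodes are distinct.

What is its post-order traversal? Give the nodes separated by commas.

The first element of pre-order is the root; it splits in-order into left and right subtrees.
Root T: left subtree has 1 node {G}, right has 5 {H, U, D, L, W}.
  Root L: left subtree has 3 nodes {H, U, D}, right has 1 {W}.
    Root U: left subtree has 1 node {H}, right has 1 {D}.

G, H, D, U, W, L, T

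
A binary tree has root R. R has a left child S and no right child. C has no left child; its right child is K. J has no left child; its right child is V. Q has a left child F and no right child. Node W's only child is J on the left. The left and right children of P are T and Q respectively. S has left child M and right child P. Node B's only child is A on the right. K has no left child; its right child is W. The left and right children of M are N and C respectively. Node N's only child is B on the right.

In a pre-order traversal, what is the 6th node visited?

A

Pre-order visits the node, then its left subtree, then its right subtree.
Visit R.
At R: go left to S.
  Visit S.
  At S: go left to M.
    Visit M.
    At M: go left to N.
      Visit N.
      At N: no left child.
      At N: go right to B.
        Visit B.
        At B: no left child.
        At B: go right to A.
          A is a leaf — visit A.
    At M: go right to C.
      Visit C.
      At C: no left child.
      At C: go right to K.
        Visit K.
        At K: no left child.
        At K: go right to W.
          Visit W.
          At W: go left to J.
            Visit J.
            At J: no left child.
            At J: go right to V.
              V is a leaf — visit V.
          At W: no right child.
  At S: go right to P.
    Visit P.
    At P: go left to T.
      T is a leaf — visit T.
    At P: go right to Q.
      Visit Q.
      At Q: go left to F.
        F is a leaf — visit F.
      At Q: no right child.
At R: no right child.
Full pre-order sequence: R, S, M, N, B, A, C, K, W, J, V, P, T, Q, F.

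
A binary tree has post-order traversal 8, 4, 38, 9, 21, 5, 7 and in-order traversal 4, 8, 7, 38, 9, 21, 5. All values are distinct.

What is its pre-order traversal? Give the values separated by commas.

The last element of post-order is the root; it splits in-order into left and right subtrees.
Root 7: left subtree has 2 nodes {4, 8}, right has 4 {38, 9, 21, 5}.
  Root 4: left subtree has 0 nodes { }, right has 1 {8}.
  Root 5: left subtree has 3 nodes {38, 9, 21}, right has 0 { }.
    Root 21: left subtree has 2 nodes {38, 9}, right has 0 { }.
      Root 9: left subtree has 1 node {38}, right has 0 { }.

7, 4, 8, 5, 21, 9, 38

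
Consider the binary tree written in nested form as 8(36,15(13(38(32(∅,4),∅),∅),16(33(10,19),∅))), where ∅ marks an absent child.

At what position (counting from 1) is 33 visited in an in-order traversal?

In-order visits the left subtree, then the node, then the right subtree.
At 8: go left to 36.
  36 is a leaf — visit 36.
Visit 8.
At 8: go right to 15.
  At 15: go left to 13.
    At 13: go left to 38.
      At 38: go left to 32.
        At 32: no left child.
        Visit 32.
        At 32: go right to 4.
          4 is a leaf — visit 4.
      Visit 38.
      At 38: no right child.
    Visit 13.
    At 13: no right child.
  Visit 15.
  At 15: go right to 16.
    At 16: go left to 33.
      At 33: go left to 10.
        10 is a leaf — visit 10.
      Visit 33.
      At 33: go right to 19.
        19 is a leaf — visit 19.
    Visit 16.
    At 16: no right child.
Full in-order sequence: 36, 8, 32, 4, 38, 13, 15, 10, 33, 19, 16.

9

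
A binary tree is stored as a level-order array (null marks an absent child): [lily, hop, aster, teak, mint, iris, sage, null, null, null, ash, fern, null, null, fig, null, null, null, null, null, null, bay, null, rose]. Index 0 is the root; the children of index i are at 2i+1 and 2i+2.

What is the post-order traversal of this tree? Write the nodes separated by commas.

Post-order visits the left subtree, then the right subtree, then the node.
At lily: go left to hop.
  At hop: go left to teak.
    teak is a leaf — visit teak.
  At hop: go right to mint.
    At mint: no left child.
    At mint: go right to ash.
      At ash: go left to bay.
        bay is a leaf — visit bay.
      At ash: no right child.
      Visit ash.
    Visit mint.
  Visit hop.
At lily: go right to aster.
  At aster: go left to iris.
    At iris: go left to fern.
      At fern: go left to rose.
        rose is a leaf — visit rose.
      At fern: no right child.
      Visit fern.
    At iris: no right child.
    Visit iris.
  At aster: go right to sage.
    At sage: no left child.
    At sage: go right to fig.
      fig is a leaf — visit fig.
    Visit sage.
  Visit aster.
Visit lily.

teak, bay, ash, mint, hop, rose, fern, iris, fig, sage, aster, lily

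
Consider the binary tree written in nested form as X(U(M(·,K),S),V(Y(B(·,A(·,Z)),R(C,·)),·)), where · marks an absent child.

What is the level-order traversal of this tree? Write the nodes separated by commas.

Level-order visits nodes level by level from the root, left to right within each level.
Level 0: X
Level 1: U, V
Level 2: M, S, Y
Level 3: K, B, R
Level 4: A, C
Level 5: Z

X, U, V, M, S, Y, K, B, R, A, C, Z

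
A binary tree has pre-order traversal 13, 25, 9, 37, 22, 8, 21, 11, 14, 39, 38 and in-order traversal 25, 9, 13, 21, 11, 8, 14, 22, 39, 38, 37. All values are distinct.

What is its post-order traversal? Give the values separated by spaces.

The first element of pre-order is the root; it splits in-order into left and right subtrees.
Root 13: left subtree has 2 nodes {25, 9}, right has 8 {21, 11, 8, 14, 22, 39, 38, 37}.
  Root 25: left subtree has 0 nodes { }, right has 1 {9}.
  Root 37: left subtree has 7 nodes {21, 11, 8, 14, 22, 39, 38}, right has 0 { }.
    Root 22: left subtree has 4 nodes {21, 11, 8, 14}, right has 2 {39, 38}.
      Root 8: left subtree has 2 nodes {21, 11}, right has 1 {14}.
        Root 21: left subtree has 0 nodes { }, right has 1 {11}.
      Root 39: left subtree has 0 nodes { }, right has 1 {38}.

9 25 11 21 14 8 38 39 22 37 13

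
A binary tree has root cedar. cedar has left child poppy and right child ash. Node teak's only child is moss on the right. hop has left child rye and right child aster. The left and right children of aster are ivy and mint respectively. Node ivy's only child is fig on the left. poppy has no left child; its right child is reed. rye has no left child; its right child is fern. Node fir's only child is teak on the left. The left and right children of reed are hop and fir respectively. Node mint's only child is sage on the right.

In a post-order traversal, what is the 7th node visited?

Post-order visits the left subtree, then the right subtree, then the node.
At cedar: go left to poppy.
  At poppy: no left child.
  At poppy: go right to reed.
    At reed: go left to hop.
      At hop: go left to rye.
        At rye: no left child.
        At rye: go right to fern.
          fern is a leaf — visit fern.
        Visit rye.
      At hop: go right to aster.
        At aster: go left to ivy.
          At ivy: go left to fig.
            fig is a leaf — visit fig.
          At ivy: no right child.
          Visit ivy.
        At aster: go right to mint.
          At mint: no left child.
          At mint: go right to sage.
            sage is a leaf — visit sage.
          Visit mint.
        Visit aster.
      Visit hop.
    At reed: go right to fir.
      At fir: go left to teak.
        At teak: no left child.
        At teak: go right to moss.
          moss is a leaf — visit moss.
        Visit teak.
      At fir: no right child.
      Visit fir.
    Visit reed.
  Visit poppy.
At cedar: go right to ash.
  ash is a leaf — visit ash.
Visit cedar.
Full post-order sequence: fern, rye, fig, ivy, sage, mint, aster, hop, moss, teak, fir, reed, poppy, ash, cedar.

aster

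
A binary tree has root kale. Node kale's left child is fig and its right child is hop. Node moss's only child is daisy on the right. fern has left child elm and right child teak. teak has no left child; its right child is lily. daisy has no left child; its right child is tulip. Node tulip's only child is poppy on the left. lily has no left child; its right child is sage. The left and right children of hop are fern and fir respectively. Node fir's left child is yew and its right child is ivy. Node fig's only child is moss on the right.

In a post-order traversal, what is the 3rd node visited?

Post-order visits the left subtree, then the right subtree, then the node.
At kale: go left to fig.
  At fig: no left child.
  At fig: go right to moss.
    At moss: no left child.
    At moss: go right to daisy.
      At daisy: no left child.
      At daisy: go right to tulip.
        At tulip: go left to poppy.
          poppy is a leaf — visit poppy.
        At tulip: no right child.
        Visit tulip.
      Visit daisy.
    Visit moss.
  Visit fig.
At kale: go right to hop.
  At hop: go left to fern.
    At fern: go left to elm.
      elm is a leaf — visit elm.
    At fern: go right to teak.
      At teak: no left child.
      At teak: go right to lily.
        At lily: no left child.
        At lily: go right to sage.
          sage is a leaf — visit sage.
        Visit lily.
      Visit teak.
    Visit fern.
  At hop: go right to fir.
    At fir: go left to yew.
      yew is a leaf — visit yew.
    At fir: go right to ivy.
      ivy is a leaf — visit ivy.
    Visit fir.
  Visit hop.
Visit kale.
Full post-order sequence: poppy, tulip, daisy, moss, fig, elm, sage, lily, teak, fern, yew, ivy, fir, hop, kale.

daisy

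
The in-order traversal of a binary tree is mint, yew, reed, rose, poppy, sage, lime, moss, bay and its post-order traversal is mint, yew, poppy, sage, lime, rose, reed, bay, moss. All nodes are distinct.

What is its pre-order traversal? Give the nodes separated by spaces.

The last element of post-order is the root; it splits in-order into left and right subtrees.
Root moss: left subtree has 7 nodes {mint, yew, reed, rose, poppy, sage, lime}, right has 1 {bay}.
  Root reed: left subtree has 2 nodes {mint, yew}, right has 4 {rose, poppy, sage, lime}.
    Root yew: left subtree has 1 node {mint}, right has 0 { }.
    Root rose: left subtree has 0 nodes { }, right has 3 {poppy, sage, lime}.
      Root lime: left subtree has 2 nodes {poppy, sage}, right has 0 { }.
        Root sage: left subtree has 1 node {poppy}, right has 0 { }.

moss reed yew mint rose lime sage poppy bay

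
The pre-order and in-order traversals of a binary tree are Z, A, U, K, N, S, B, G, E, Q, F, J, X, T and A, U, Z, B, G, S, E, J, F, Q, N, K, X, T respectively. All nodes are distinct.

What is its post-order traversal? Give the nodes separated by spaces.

U A G B J F Q E S N T X K Z

The first element of pre-order is the root; it splits in-order into left and right subtrees.
Root Z: left subtree has 2 nodes {A, U}, right has 11 {B, G, S, E, J, F, Q, N, K, X, T}.
  Root A: left subtree has 0 nodes { }, right has 1 {U}.
  Root K: left subtree has 8 nodes {B, G, S, E, J, F, Q, N}, right has 2 {X, T}.
    Root N: left subtree has 7 nodes {B, G, S, E, J, F, Q}, right has 0 { }.
      Root S: left subtree has 2 nodes {B, G}, right has 4 {E, J, F, Q}.
        Root B: left subtree has 0 nodes { }, right has 1 {G}.
        Root E: left subtree has 0 nodes { }, right has 3 {J, F, Q}.
          Root Q: left subtree has 2 nodes {J, F}, right has 0 { }.
            Root F: left subtree has 1 node {J}, right has 0 { }.
    Root X: left subtree has 0 nodes { }, right has 1 {T}.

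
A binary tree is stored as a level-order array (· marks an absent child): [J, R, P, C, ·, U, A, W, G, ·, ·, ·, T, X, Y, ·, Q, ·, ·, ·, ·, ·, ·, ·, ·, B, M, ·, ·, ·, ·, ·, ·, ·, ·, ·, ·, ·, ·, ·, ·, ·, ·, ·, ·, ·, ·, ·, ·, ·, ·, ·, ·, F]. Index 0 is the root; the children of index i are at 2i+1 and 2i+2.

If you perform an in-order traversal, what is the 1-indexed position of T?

In-order visits the left subtree, then the node, then the right subtree.
At J: go left to R.
  At R: go left to C.
    At C: go left to W.
      At W: no left child.
      Visit W.
      At W: go right to Q.
        Q is a leaf — visit Q.
    Visit C.
    At C: go right to G.
      G is a leaf — visit G.
  Visit R.
  At R: no right child.
Visit J.
At J: go right to P.
  At P: go left to U.
    At U: no left child.
    Visit U.
    At U: go right to T.
      At T: go left to B.
        B is a leaf — visit B.
      Visit T.
      At T: go right to M.
        At M: go left to F.
          F is a leaf — visit F.
        Visit M.
        At M: no right child.
  Visit P.
  At P: go right to A.
    At A: go left to X.
      X is a leaf — visit X.
    Visit A.
    At A: go right to Y.
      Y is a leaf — visit Y.
Full in-order sequence: W, Q, C, G, R, J, U, B, T, F, M, P, X, A, Y.

9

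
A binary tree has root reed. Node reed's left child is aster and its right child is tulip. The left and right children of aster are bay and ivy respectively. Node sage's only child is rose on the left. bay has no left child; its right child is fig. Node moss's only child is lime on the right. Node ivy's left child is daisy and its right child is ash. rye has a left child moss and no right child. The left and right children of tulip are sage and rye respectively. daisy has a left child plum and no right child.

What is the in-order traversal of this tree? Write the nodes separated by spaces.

In-order visits the left subtree, then the node, then the right subtree.
At reed: go left to aster.
  At aster: go left to bay.
    At bay: no left child.
    Visit bay.
    At bay: go right to fig.
      fig is a leaf — visit fig.
  Visit aster.
  At aster: go right to ivy.
    At ivy: go left to daisy.
      At daisy: go left to plum.
        plum is a leaf — visit plum.
      Visit daisy.
      At daisy: no right child.
    Visit ivy.
    At ivy: go right to ash.
      ash is a leaf — visit ash.
Visit reed.
At reed: go right to tulip.
  At tulip: go left to sage.
    At sage: go left to rose.
      rose is a leaf — visit rose.
    Visit sage.
    At sage: no right child.
  Visit tulip.
  At tulip: go right to rye.
    At rye: go left to moss.
      At moss: no left child.
      Visit moss.
      At moss: go right to lime.
        lime is a leaf — visit lime.
    Visit rye.
    At rye: no right child.

bay fig aster plum daisy ivy ash reed rose sage tulip moss lime rye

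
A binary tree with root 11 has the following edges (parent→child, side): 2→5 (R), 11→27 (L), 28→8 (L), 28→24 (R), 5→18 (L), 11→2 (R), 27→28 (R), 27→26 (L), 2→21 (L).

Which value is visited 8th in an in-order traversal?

In-order visits the left subtree, then the node, then the right subtree.
At 11: go left to 27.
  At 27: go left to 26.
    26 is a leaf — visit 26.
  Visit 27.
  At 27: go right to 28.
    At 28: go left to 8.
      8 is a leaf — visit 8.
    Visit 28.
    At 28: go right to 24.
      24 is a leaf — visit 24.
Visit 11.
At 11: go right to 2.
  At 2: go left to 21.
    21 is a leaf — visit 21.
  Visit 2.
  At 2: go right to 5.
    At 5: go left to 18.
      18 is a leaf — visit 18.
    Visit 5.
    At 5: no right child.
Full in-order sequence: 26, 27, 8, 28, 24, 11, 21, 2, 18, 5.

2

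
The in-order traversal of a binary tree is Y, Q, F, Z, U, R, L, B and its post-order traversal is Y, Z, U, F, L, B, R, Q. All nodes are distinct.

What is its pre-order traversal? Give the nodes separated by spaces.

Q Y R F U Z B L

The last element of post-order is the root; it splits in-order into left and right subtrees.
Root Q: left subtree has 1 node {Y}, right has 6 {F, Z, U, R, L, B}.
  Root R: left subtree has 3 nodes {F, Z, U}, right has 2 {L, B}.
    Root F: left subtree has 0 nodes { }, right has 2 {Z, U}.
      Root U: left subtree has 1 node {Z}, right has 0 { }.
    Root B: left subtree has 1 node {L}, right has 0 { }.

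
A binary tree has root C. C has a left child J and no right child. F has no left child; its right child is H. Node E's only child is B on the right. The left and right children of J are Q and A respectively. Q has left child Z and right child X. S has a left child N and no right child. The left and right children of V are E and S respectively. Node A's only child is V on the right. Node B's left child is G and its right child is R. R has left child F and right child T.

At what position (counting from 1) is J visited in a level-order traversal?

2

Level-order visits nodes level by level from the root, left to right within each level.
Level 0: C
Level 1: J
Level 2: Q, A
Level 3: Z, X, V
Level 4: E, S
Level 5: B, N
Level 6: G, R
Level 7: F, T
Level 8: H
Full level-order sequence: C, J, Q, A, Z, X, V, E, S, B, N, G, R, F, T, H.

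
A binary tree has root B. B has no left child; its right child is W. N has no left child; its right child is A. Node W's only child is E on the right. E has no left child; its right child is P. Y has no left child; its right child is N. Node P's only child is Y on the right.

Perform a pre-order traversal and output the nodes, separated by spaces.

B W E P Y N A

Pre-order visits the node, then its left subtree, then its right subtree.
Visit B.
At B: no left child.
At B: go right to W.
  Visit W.
  At W: no left child.
  At W: go right to E.
    Visit E.
    At E: no left child.
    At E: go right to P.
      Visit P.
      At P: no left child.
      At P: go right to Y.
        Visit Y.
        At Y: no left child.
        At Y: go right to N.
          Visit N.
          At N: no left child.
          At N: go right to A.
            A is a leaf — visit A.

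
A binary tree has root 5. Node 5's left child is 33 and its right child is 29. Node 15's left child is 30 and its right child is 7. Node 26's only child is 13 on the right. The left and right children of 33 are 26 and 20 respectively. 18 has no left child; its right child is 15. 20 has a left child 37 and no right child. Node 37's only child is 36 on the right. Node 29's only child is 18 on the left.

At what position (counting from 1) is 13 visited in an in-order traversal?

In-order visits the left subtree, then the node, then the right subtree.
At 5: go left to 33.
  At 33: go left to 26.
    At 26: no left child.
    Visit 26.
    At 26: go right to 13.
      13 is a leaf — visit 13.
  Visit 33.
  At 33: go right to 20.
    At 20: go left to 37.
      At 37: no left child.
      Visit 37.
      At 37: go right to 36.
        36 is a leaf — visit 36.
    Visit 20.
    At 20: no right child.
Visit 5.
At 5: go right to 29.
  At 29: go left to 18.
    At 18: no left child.
    Visit 18.
    At 18: go right to 15.
      At 15: go left to 30.
        30 is a leaf — visit 30.
      Visit 15.
      At 15: go right to 7.
        7 is a leaf — visit 7.
  Visit 29.
  At 29: no right child.
Full in-order sequence: 26, 13, 33, 37, 36, 20, 5, 18, 30, 15, 7, 29.

2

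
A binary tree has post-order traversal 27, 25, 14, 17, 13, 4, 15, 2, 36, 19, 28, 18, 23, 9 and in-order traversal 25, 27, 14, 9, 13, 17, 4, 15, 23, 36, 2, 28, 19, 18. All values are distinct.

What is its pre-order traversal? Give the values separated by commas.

9, 14, 25, 27, 23, 15, 4, 13, 17, 18, 28, 36, 2, 19

The last element of post-order is the root; it splits in-order into left and right subtrees.
Root 9: left subtree has 3 nodes {25, 27, 14}, right has 10 {13, 17, 4, 15, 23, 36, 2, 28, 19, 18}.
  Root 14: left subtree has 2 nodes {25, 27}, right has 0 { }.
    Root 25: left subtree has 0 nodes { }, right has 1 {27}.
  Root 23: left subtree has 4 nodes {13, 17, 4, 15}, right has 5 {36, 2, 28, 19, 18}.
    Root 15: left subtree has 3 nodes {13, 17, 4}, right has 0 { }.
      Root 4: left subtree has 2 nodes {13, 17}, right has 0 { }.
        Root 13: left subtree has 0 nodes { }, right has 1 {17}.
    Root 18: left subtree has 4 nodes {36, 2, 28, 19}, right has 0 { }.
      Root 28: left subtree has 2 nodes {36, 2}, right has 1 {19}.
        Root 36: left subtree has 0 nodes { }, right has 1 {2}.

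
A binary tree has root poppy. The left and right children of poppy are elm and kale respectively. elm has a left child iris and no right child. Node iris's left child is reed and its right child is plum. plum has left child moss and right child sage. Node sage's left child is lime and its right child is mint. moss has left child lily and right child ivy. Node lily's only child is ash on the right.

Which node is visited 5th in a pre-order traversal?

plum

Pre-order visits the node, then its left subtree, then its right subtree.
Visit poppy.
At poppy: go left to elm.
  Visit elm.
  At elm: go left to iris.
    Visit iris.
    At iris: go left to reed.
      reed is a leaf — visit reed.
    At iris: go right to plum.
      Visit plum.
      At plum: go left to moss.
        Visit moss.
        At moss: go left to lily.
          Visit lily.
          At lily: no left child.
          At lily: go right to ash.
            ash is a leaf — visit ash.
        At moss: go right to ivy.
          ivy is a leaf — visit ivy.
      At plum: go right to sage.
        Visit sage.
        At sage: go left to lime.
          lime is a leaf — visit lime.
        At sage: go right to mint.
          mint is a leaf — visit mint.
  At elm: no right child.
At poppy: go right to kale.
  kale is a leaf — visit kale.
Full pre-order sequence: poppy, elm, iris, reed, plum, moss, lily, ash, ivy, sage, lime, mint, kale.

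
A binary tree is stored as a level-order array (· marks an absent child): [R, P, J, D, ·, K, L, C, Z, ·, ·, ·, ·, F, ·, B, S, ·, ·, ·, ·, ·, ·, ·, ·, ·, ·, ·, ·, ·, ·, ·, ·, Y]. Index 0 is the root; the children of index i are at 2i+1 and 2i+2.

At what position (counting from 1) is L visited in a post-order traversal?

10

Post-order visits the left subtree, then the right subtree, then the node.
At R: go left to P.
  At P: go left to D.
    At D: go left to C.
      At C: go left to B.
        B is a leaf — visit B.
      At C: go right to S.
        At S: go left to Y.
          Y is a leaf — visit Y.
        At S: no right child.
        Visit S.
      Visit C.
    At D: go right to Z.
      Z is a leaf — visit Z.
    Visit D.
  At P: no right child.
  Visit P.
At R: go right to J.
  At J: go left to K.
    K is a leaf — visit K.
  At J: go right to L.
    At L: go left to F.
      F is a leaf — visit F.
    At L: no right child.
    Visit L.
  Visit J.
Visit R.
Full post-order sequence: B, Y, S, C, Z, D, P, K, F, L, J, R.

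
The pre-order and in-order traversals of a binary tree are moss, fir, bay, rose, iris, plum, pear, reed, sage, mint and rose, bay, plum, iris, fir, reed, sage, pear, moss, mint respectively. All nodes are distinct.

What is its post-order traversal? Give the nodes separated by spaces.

rose plum iris bay sage reed pear fir mint moss

The first element of pre-order is the root; it splits in-order into left and right subtrees.
Root moss: left subtree has 8 nodes {rose, bay, plum, iris, fir, reed, sage, pear}, right has 1 {mint}.
  Root fir: left subtree has 4 nodes {rose, bay, plum, iris}, right has 3 {reed, sage, pear}.
    Root bay: left subtree has 1 node {rose}, right has 2 {plum, iris}.
      Root iris: left subtree has 1 node {plum}, right has 0 { }.
    Root pear: left subtree has 2 nodes {reed, sage}, right has 0 { }.
      Root reed: left subtree has 0 nodes { }, right has 1 {sage}.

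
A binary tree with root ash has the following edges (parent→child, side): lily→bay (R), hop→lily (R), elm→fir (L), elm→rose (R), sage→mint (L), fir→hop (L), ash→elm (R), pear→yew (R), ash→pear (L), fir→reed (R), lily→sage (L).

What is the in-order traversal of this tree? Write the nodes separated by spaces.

pear yew ash hop mint sage lily bay fir reed elm rose

In-order visits the left subtree, then the node, then the right subtree.
At ash: go left to pear.
  At pear: no left child.
  Visit pear.
  At pear: go right to yew.
    yew is a leaf — visit yew.
Visit ash.
At ash: go right to elm.
  At elm: go left to fir.
    At fir: go left to hop.
      At hop: no left child.
      Visit hop.
      At hop: go right to lily.
        At lily: go left to sage.
          At sage: go left to mint.
            mint is a leaf — visit mint.
          Visit sage.
          At sage: no right child.
        Visit lily.
        At lily: go right to bay.
          bay is a leaf — visit bay.
    Visit fir.
    At fir: go right to reed.
      reed is a leaf — visit reed.
  Visit elm.
  At elm: go right to rose.
    rose is a leaf — visit rose.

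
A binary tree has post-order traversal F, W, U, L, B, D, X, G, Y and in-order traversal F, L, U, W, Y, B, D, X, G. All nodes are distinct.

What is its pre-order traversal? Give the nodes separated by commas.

Y, L, F, U, W, G, X, D, B

The last element of post-order is the root; it splits in-order into left and right subtrees.
Root Y: left subtree has 4 nodes {F, L, U, W}, right has 4 {B, D, X, G}.
  Root L: left subtree has 1 node {F}, right has 2 {U, W}.
    Root U: left subtree has 0 nodes { }, right has 1 {W}.
  Root G: left subtree has 3 nodes {B, D, X}, right has 0 { }.
    Root X: left subtree has 2 nodes {B, D}, right has 0 { }.
      Root D: left subtree has 1 node {B}, right has 0 { }.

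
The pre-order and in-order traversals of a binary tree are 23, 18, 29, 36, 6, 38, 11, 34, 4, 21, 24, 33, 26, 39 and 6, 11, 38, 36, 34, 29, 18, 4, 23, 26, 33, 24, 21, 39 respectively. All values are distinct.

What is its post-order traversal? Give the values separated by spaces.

11 38 6 34 36 29 4 18 26 33 24 39 21 23

The first element of pre-order is the root; it splits in-order into left and right subtrees.
Root 23: left subtree has 8 nodes {6, 11, 38, 36, 34, 29, 18, 4}, right has 5 {26, 33, 24, 21, 39}.
  Root 18: left subtree has 6 nodes {6, 11, 38, 36, 34, 29}, right has 1 {4}.
    Root 29: left subtree has 5 nodes {6, 11, 38, 36, 34}, right has 0 { }.
      Root 36: left subtree has 3 nodes {6, 11, 38}, right has 1 {34}.
        Root 6: left subtree has 0 nodes { }, right has 2 {11, 38}.
          Root 38: left subtree has 1 node {11}, right has 0 { }.
  Root 21: left subtree has 3 nodes {26, 33, 24}, right has 1 {39}.
    Root 24: left subtree has 2 nodes {26, 33}, right has 0 { }.
      Root 33: left subtree has 1 node {26}, right has 0 { }.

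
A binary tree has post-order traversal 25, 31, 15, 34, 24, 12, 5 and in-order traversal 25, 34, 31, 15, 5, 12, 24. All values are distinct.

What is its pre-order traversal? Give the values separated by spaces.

5 34 25 15 31 12 24

The last element of post-order is the root; it splits in-order into left and right subtrees.
Root 5: left subtree has 4 nodes {25, 34, 31, 15}, right has 2 {12, 24}.
  Root 34: left subtree has 1 node {25}, right has 2 {31, 15}.
    Root 15: left subtree has 1 node {31}, right has 0 { }.
  Root 12: left subtree has 0 nodes { }, right has 1 {24}.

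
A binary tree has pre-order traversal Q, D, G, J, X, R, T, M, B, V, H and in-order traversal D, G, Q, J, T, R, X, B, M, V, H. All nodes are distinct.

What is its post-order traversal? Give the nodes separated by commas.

G, D, T, R, B, H, V, M, X, J, Q

The first element of pre-order is the root; it splits in-order into left and right subtrees.
Root Q: left subtree has 2 nodes {D, G}, right has 8 {J, T, R, X, B, M, V, H}.
  Root D: left subtree has 0 nodes { }, right has 1 {G}.
  Root J: left subtree has 0 nodes { }, right has 7 {T, R, X, B, M, V, H}.
    Root X: left subtree has 2 nodes {T, R}, right has 4 {B, M, V, H}.
      Root R: left subtree has 1 node {T}, right has 0 { }.
      Root M: left subtree has 1 node {B}, right has 2 {V, H}.
        Root V: left subtree has 0 nodes { }, right has 1 {H}.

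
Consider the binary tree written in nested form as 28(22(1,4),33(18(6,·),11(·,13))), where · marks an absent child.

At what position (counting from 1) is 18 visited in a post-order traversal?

Post-order visits the left subtree, then the right subtree, then the node.
At 28: go left to 22.
  At 22: go left to 1.
    1 is a leaf — visit 1.
  At 22: go right to 4.
    4 is a leaf — visit 4.
  Visit 22.
At 28: go right to 33.
  At 33: go left to 18.
    At 18: go left to 6.
      6 is a leaf — visit 6.
    At 18: no right child.
    Visit 18.
  At 33: go right to 11.
    At 11: no left child.
    At 11: go right to 13.
      13 is a leaf — visit 13.
    Visit 11.
  Visit 33.
Visit 28.
Full post-order sequence: 1, 4, 22, 6, 18, 13, 11, 33, 28.

5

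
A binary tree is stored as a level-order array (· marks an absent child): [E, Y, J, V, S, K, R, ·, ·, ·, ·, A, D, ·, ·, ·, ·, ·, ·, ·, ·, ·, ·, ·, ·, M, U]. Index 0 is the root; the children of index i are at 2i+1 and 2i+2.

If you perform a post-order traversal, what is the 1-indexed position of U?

6

Post-order visits the left subtree, then the right subtree, then the node.
At E: go left to Y.
  At Y: go left to V.
    V is a leaf — visit V.
  At Y: go right to S.
    S is a leaf — visit S.
  Visit Y.
At E: go right to J.
  At J: go left to K.
    At K: go left to A.
      A is a leaf — visit A.
    At K: go right to D.
      At D: go left to M.
        M is a leaf — visit M.
      At D: go right to U.
        U is a leaf — visit U.
      Visit D.
    Visit K.
  At J: go right to R.
    R is a leaf — visit R.
  Visit J.
Visit E.
Full post-order sequence: V, S, Y, A, M, U, D, K, R, J, E.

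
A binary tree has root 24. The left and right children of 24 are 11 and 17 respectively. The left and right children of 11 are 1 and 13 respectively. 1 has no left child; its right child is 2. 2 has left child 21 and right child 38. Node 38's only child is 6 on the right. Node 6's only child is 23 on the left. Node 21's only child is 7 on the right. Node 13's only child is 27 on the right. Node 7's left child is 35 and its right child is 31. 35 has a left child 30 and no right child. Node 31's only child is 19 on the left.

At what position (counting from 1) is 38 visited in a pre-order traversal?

Pre-order visits the node, then its left subtree, then its right subtree.
Visit 24.
At 24: go left to 11.
  Visit 11.
  At 11: go left to 1.
    Visit 1.
    At 1: no left child.
    At 1: go right to 2.
      Visit 2.
      At 2: go left to 21.
        Visit 21.
        At 21: no left child.
        At 21: go right to 7.
          Visit 7.
          At 7: go left to 35.
            Visit 35.
            At 35: go left to 30.
              30 is a leaf — visit 30.
            At 35: no right child.
          At 7: go right to 31.
            Visit 31.
            At 31: go left to 19.
              19 is a leaf — visit 19.
            At 31: no right child.
      At 2: go right to 38.
        Visit 38.
        At 38: no left child.
        At 38: go right to 6.
          Visit 6.
          At 6: go left to 23.
            23 is a leaf — visit 23.
          At 6: no right child.
  At 11: go right to 13.
    Visit 13.
    At 13: no left child.
    At 13: go right to 27.
      27 is a leaf — visit 27.
At 24: go right to 17.
  17 is a leaf — visit 17.
Full pre-order sequence: 24, 11, 1, 2, 21, 7, 35, 30, 31, 19, 38, 6, 23, 13, 27, 17.

11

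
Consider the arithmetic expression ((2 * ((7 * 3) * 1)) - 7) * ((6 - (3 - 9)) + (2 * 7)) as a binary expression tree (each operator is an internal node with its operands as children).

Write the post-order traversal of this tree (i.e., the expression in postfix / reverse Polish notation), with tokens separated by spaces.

Post-order on an expression tree gives postfix notation: for each operator, emit left operand, right operand, then the operator.

2 7 3 * 1 * * 7 - 6 3 9 - - 2 7 * + *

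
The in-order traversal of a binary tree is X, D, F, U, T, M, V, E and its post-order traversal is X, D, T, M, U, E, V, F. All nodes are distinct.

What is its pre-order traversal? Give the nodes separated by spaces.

F D X V U M T E

The last element of post-order is the root; it splits in-order into left and right subtrees.
Root F: left subtree has 2 nodes {X, D}, right has 5 {U, T, M, V, E}.
  Root D: left subtree has 1 node {X}, right has 0 { }.
  Root V: left subtree has 3 nodes {U, T, M}, right has 1 {E}.
    Root U: left subtree has 0 nodes { }, right has 2 {T, M}.
      Root M: left subtree has 1 node {T}, right has 0 { }.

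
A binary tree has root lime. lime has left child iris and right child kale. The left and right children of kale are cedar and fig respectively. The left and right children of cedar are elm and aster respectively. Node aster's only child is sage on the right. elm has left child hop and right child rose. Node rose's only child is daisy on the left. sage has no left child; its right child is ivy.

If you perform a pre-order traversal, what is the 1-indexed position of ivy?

Pre-order visits the node, then its left subtree, then its right subtree.
Visit lime.
At lime: go left to iris.
  iris is a leaf — visit iris.
At lime: go right to kale.
  Visit kale.
  At kale: go left to cedar.
    Visit cedar.
    At cedar: go left to elm.
      Visit elm.
      At elm: go left to hop.
        hop is a leaf — visit hop.
      At elm: go right to rose.
        Visit rose.
        At rose: go left to daisy.
          daisy is a leaf — visit daisy.
        At rose: no right child.
    At cedar: go right to aster.
      Visit aster.
      At aster: no left child.
      At aster: go right to sage.
        Visit sage.
        At sage: no left child.
        At sage: go right to ivy.
          ivy is a leaf — visit ivy.
  At kale: go right to fig.
    fig is a leaf — visit fig.
Full pre-order sequence: lime, iris, kale, cedar, elm, hop, rose, daisy, aster, sage, ivy, fig.

11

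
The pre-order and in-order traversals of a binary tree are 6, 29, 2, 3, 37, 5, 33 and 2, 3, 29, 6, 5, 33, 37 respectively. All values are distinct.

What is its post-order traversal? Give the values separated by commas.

3, 2, 29, 33, 5, 37, 6

The first element of pre-order is the root; it splits in-order into left and right subtrees.
Root 6: left subtree has 3 nodes {2, 3, 29}, right has 3 {5, 33, 37}.
  Root 29: left subtree has 2 nodes {2, 3}, right has 0 { }.
    Root 2: left subtree has 0 nodes { }, right has 1 {3}.
  Root 37: left subtree has 2 nodes {5, 33}, right has 0 { }.
    Root 5: left subtree has 0 nodes { }, right has 1 {33}.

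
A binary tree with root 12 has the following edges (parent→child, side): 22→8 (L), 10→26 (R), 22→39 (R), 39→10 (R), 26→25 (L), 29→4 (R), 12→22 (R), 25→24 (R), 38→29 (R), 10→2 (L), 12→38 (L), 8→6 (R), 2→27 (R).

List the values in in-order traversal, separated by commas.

38, 29, 4, 12, 8, 6, 22, 39, 2, 27, 10, 25, 24, 26

In-order visits the left subtree, then the node, then the right subtree.
At 12: go left to 38.
  At 38: no left child.
  Visit 38.
  At 38: go right to 29.
    At 29: no left child.
    Visit 29.
    At 29: go right to 4.
      4 is a leaf — visit 4.
Visit 12.
At 12: go right to 22.
  At 22: go left to 8.
    At 8: no left child.
    Visit 8.
    At 8: go right to 6.
      6 is a leaf — visit 6.
  Visit 22.
  At 22: go right to 39.
    At 39: no left child.
    Visit 39.
    At 39: go right to 10.
      At 10: go left to 2.
        At 2: no left child.
        Visit 2.
        At 2: go right to 27.
          27 is a leaf — visit 27.
      Visit 10.
      At 10: go right to 26.
        At 26: go left to 25.
          At 25: no left child.
          Visit 25.
          At 25: go right to 24.
            24 is a leaf — visit 24.
        Visit 26.
        At 26: no right child.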